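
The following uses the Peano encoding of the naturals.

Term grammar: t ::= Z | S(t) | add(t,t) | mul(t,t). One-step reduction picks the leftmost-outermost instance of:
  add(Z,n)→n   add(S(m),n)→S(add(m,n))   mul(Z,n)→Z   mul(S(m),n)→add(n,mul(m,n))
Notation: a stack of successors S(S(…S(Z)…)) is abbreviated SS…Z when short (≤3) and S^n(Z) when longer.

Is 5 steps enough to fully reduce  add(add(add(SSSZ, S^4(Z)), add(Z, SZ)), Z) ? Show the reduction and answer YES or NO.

  start: add(add(add(SSSZ, S^4(Z)), add(Z, SZ)), Z)
  [1] add(add(S(add(SSZ, S^4(Z))), add(Z, SZ)), Z)
  [2] add(S(add(add(SSZ, S^4(Z)), add(Z, SZ))), Z)
  [3] S(add(add(add(SSZ, S^4(Z)), add(Z, SZ)), Z))
  [4] S(add(add(S(add(SZ, S^4(Z))), add(Z, SZ)), Z))
  [5] S(add(S(add(add(SZ, S^4(Z)), add(Z, SZ))), Z))

Answer: NO — after 5 steps the term is S(add(S(add(add(SZ, S^4(Z)), add(Z, SZ))), Z)), not yet normal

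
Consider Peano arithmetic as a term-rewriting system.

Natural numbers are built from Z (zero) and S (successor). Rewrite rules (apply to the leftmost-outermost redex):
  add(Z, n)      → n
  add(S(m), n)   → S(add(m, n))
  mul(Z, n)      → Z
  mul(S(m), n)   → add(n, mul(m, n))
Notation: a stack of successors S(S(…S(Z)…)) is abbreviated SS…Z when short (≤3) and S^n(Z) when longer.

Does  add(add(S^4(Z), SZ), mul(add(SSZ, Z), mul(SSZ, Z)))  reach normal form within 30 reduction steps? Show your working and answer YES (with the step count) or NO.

Answer: YES — reaches normal form S^5(Z) in 29 ≤ 30 steps

Derivation:
  start: add(add(S^4(Z), SZ), mul(add(SSZ, Z), mul(SSZ, Z)))
  step 1: add(S(add(SSSZ, SZ)), mul(add(SSZ, Z), mul(SSZ, Z)))
  step 2: S(add(add(SSSZ, SZ), mul(add(SSZ, Z), mul(SSZ, Z))))
  step 3: S(add(S(add(SSZ, SZ)), mul(add(SSZ, Z), mul(SSZ, Z))))
  step 4: S(S(add(add(SSZ, SZ), mul(add(SSZ, Z), mul(SSZ, Z)))))
  step 5: S(S(add(S(add(SZ, SZ)), mul(add(SSZ, Z), mul(SSZ, Z)))))
  step 6: S(S(S(add(add(SZ, SZ), mul(add(SSZ, Z), mul(SSZ, Z))))))
  step 7: S(S(S(add(S(add(Z, SZ)), mul(add(SSZ, Z), mul(SSZ, Z))))))
  step 8: S(S(S(S(add(add(Z, SZ), mul(add(SSZ, Z), mul(SSZ, Z)))))))
  step 9: S(S(S(S(add(SZ, mul(add(SSZ, Z), mul(SSZ, Z)))))))
  step 10: S(S(S(S(S(add(Z, mul(add(SSZ, Z), mul(SSZ, Z))))))))
  step 11: S(S(S(S(S(mul(add(SSZ, Z), mul(SSZ, Z)))))))
  step 12: S(S(S(S(S(mul(S(add(SZ, Z)), mul(SSZ, Z)))))))
  step 13: S(S(S(S(S(add(mul(SSZ, Z), mul(add(SZ, Z), mul(SSZ, Z))))))))
  step 14: S(S(S(S(S(add(add(Z, mul(SZ, Z)), mul(add(SZ, Z), mul(SSZ, Z))))))))
  step 15: S(S(S(S(S(add(mul(SZ, Z), mul(add(SZ, Z), mul(SSZ, Z))))))))
  step 16: S(S(S(S(S(add(add(Z, mul(Z, Z)), mul(add(SZ, Z), mul(SSZ, Z))))))))
  step 17: S(S(S(S(S(add(mul(Z, Z), mul(add(SZ, Z), mul(SSZ, Z))))))))
  step 18: S(S(S(S(S(add(Z, mul(add(SZ, Z), mul(SSZ, Z))))))))
  step 19: S(S(S(S(S(mul(add(SZ, Z), mul(SSZ, Z)))))))
  step 20: S(S(S(S(S(mul(S(add(Z, Z)), mul(SSZ, Z)))))))
  step 21: S(S(S(S(S(add(mul(SSZ, Z), mul(add(Z, Z), mul(SSZ, Z))))))))
  step 22: S(S(S(S(S(add(add(Z, mul(SZ, Z)), mul(add(Z, Z), mul(SSZ, Z))))))))
  step 23: S(S(S(S(S(add(mul(SZ, Z), mul(add(Z, Z), mul(SSZ, Z))))))))
  step 24: S(S(S(S(S(add(add(Z, mul(Z, Z)), mul(add(Z, Z), mul(SSZ, Z))))))))
  step 25: S(S(S(S(S(add(mul(Z, Z), mul(add(Z, Z), mul(SSZ, Z))))))))
  step 26: S(S(S(S(S(add(Z, mul(add(Z, Z), mul(SSZ, Z))))))))
  step 27: S(S(S(S(S(mul(add(Z, Z), mul(SSZ, Z)))))))
  step 28: S(S(S(S(S(mul(Z, mul(SSZ, Z)))))))
  step 29: S^5(Z)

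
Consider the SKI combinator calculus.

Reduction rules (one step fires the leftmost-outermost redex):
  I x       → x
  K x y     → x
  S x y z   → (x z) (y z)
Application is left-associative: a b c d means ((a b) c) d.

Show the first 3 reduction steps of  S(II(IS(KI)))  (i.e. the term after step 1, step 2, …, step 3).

Answer: after 3 steps: S(S(KI))

Working:
  start: S(II(IS(KI)))
  [1] S(I(IS(KI)))
  [2] S(IS(KI))
  [3] S(S(KI))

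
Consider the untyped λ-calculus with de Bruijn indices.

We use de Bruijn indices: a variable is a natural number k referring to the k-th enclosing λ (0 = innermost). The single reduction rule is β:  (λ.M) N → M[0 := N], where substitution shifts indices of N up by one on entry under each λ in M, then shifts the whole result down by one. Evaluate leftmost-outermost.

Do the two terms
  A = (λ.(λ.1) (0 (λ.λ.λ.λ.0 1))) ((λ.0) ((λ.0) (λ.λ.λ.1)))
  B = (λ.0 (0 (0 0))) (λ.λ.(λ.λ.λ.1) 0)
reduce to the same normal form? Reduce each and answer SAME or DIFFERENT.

Term A:
  start: (λ.(λ.1) (0 (λ.λ.λ.λ.0 1))) ((λ.0) ((λ.0) (λ.λ.λ.1)))
  [1] (λ.(λ.0) ((λ.0) (λ.λ.λ.1))) ((λ.0) ((λ.0) (λ.λ.λ.1)) (λ.λ.λ.λ.0 1))
  [2] (λ.0) ((λ.0) (λ.λ.λ.1))
  [3] (λ.0) (λ.λ.λ.1)
  [4] λ.λ.λ.1

Term B:
  start: (λ.0 (0 (0 0))) (λ.λ.(λ.λ.λ.1) 0)
  [1] (λ.λ.(λ.λ.λ.1) 0) ((λ.λ.(λ.λ.λ.1) 0) ((λ.λ.(λ.λ.λ.1) 0) (λ.λ.(λ.λ.λ.1) 0)))
  [2] λ.(λ.λ.λ.1) 0
  [3] λ.λ.λ.1

Answer: SAME — A ⇓ λ.λ.λ.1, B ⇓ λ.λ.λ.1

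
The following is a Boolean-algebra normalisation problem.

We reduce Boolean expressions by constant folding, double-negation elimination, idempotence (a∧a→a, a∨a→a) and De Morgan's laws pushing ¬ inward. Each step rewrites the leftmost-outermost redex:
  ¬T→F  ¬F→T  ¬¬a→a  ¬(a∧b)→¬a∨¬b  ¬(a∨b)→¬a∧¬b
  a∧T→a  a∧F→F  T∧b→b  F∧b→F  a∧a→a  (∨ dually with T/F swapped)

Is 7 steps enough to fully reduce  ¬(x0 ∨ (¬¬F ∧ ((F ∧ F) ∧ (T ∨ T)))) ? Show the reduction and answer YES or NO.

Answer: YES — reaches normal form ¬x0 in 6 ≤ 7 steps

Derivation:
  start: ¬(x0 ∨ (¬¬F ∧ ((F ∧ F) ∧ (T ∨ T))))
  →1  ¬x0 ∧ ¬(¬¬F ∧ ((F ∧ F) ∧ (T ∨ T)))
  →2  ¬x0 ∧ (¬¬¬F ∨ ¬((F ∧ F) ∧ (T ∨ T)))
  →3  ¬x0 ∧ (¬F ∨ ¬((F ∧ F) ∧ (T ∨ T)))
  →4  ¬x0 ∧ (T ∨ ¬((F ∧ F) ∧ (T ∨ T)))
  →5  ¬x0 ∧ T
  →6  ¬x0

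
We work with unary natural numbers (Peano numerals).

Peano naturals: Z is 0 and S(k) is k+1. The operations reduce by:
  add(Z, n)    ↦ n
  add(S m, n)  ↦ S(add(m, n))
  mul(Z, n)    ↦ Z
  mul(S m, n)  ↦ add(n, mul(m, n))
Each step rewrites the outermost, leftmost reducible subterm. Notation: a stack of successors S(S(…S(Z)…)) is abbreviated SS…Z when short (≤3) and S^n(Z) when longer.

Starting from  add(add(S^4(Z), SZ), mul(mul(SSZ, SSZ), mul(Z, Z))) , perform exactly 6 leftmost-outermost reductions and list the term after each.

Answer: after 6 steps: S(S(S(add(add(SZ, SZ), mul(mul(SSZ, SSZ), mul(Z, Z))))))

Reduction:
  start: add(add(S^4(Z), SZ), mul(mul(SSZ, SSZ), mul(Z, Z)))
  [1] add(S(add(SSSZ, SZ)), mul(mul(SSZ, SSZ), mul(Z, Z)))
  [2] S(add(add(SSSZ, SZ), mul(mul(SSZ, SSZ), mul(Z, Z))))
  [3] S(add(S(add(SSZ, SZ)), mul(mul(SSZ, SSZ), mul(Z, Z))))
  [4] S(S(add(add(SSZ, SZ), mul(mul(SSZ, SSZ), mul(Z, Z)))))
  [5] S(S(add(S(add(SZ, SZ)), mul(mul(SSZ, SSZ), mul(Z, Z)))))
  [6] S(S(S(add(add(SZ, SZ), mul(mul(SSZ, SSZ), mul(Z, Z))))))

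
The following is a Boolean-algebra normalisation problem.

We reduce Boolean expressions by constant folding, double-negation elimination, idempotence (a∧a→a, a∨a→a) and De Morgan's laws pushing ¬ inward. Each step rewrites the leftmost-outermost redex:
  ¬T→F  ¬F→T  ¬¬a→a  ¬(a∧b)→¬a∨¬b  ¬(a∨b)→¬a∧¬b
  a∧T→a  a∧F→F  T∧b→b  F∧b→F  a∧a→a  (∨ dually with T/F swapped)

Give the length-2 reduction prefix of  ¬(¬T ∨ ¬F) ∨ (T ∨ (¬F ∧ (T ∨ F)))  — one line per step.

  start: ¬(¬T ∨ ¬F) ∨ (T ∨ (¬F ∧ (T ∨ F)))
  →1  (¬¬T ∧ ¬¬F) ∨ (T ∨ (¬F ∧ (T ∨ F)))
  →2  (T ∧ ¬¬F) ∨ (T ∨ (¬F ∧ (T ∨ F)))

Answer: after 2 steps: (T ∧ ¬¬F) ∨ (T ∨ (¬F ∧ (T ∨ F)))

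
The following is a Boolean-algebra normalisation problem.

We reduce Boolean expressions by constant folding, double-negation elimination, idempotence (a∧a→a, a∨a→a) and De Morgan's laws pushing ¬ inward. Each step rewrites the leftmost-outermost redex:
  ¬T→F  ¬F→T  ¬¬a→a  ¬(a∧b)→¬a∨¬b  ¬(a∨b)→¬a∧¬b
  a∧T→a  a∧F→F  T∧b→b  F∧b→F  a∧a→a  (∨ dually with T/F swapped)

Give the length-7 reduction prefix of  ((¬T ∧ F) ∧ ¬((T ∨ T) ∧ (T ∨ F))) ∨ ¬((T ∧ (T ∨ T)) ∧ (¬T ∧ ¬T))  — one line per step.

Answer: after 7 steps: ¬(T ∨ T) ∨ ¬(¬T ∧ ¬T)

Reduction:
  start: ((¬T ∧ F) ∧ ¬((T ∨ T) ∧ (T ∨ F))) ∨ ¬((T ∧ (T ∨ T)) ∧ (¬T ∧ ¬T))
  step 1: (F ∧ ¬((T ∨ T) ∧ (T ∨ F))) ∨ ¬((T ∧ (T ∨ T)) ∧ (¬T ∧ ¬T))
  step 2: F ∨ ¬((T ∧ (T ∨ T)) ∧ (¬T ∧ ¬T))
  step 3: ¬((T ∧ (T ∨ T)) ∧ (¬T ∧ ¬T))
  step 4: ¬(T ∧ (T ∨ T)) ∨ ¬(¬T ∧ ¬T)
  step 5: (¬T ∨ ¬(T ∨ T)) ∨ ¬(¬T ∧ ¬T)
  step 6: (F ∨ ¬(T ∨ T)) ∨ ¬(¬T ∧ ¬T)
  step 7: ¬(T ∨ T) ∨ ¬(¬T ∧ ¬T)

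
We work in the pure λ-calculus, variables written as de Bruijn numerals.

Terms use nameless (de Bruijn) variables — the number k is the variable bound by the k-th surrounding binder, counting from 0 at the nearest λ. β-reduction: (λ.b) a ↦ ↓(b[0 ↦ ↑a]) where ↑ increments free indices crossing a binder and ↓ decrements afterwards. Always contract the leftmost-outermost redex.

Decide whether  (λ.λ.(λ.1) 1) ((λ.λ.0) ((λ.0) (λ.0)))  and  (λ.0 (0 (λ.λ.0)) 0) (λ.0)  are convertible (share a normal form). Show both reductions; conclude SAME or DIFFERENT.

Answer: SAME — A ⇓ λ.0, B ⇓ λ.0

Derivation:
Term A:
  start: (λ.λ.(λ.1) 1) ((λ.λ.0) ((λ.0) (λ.0)))
  [1] λ.(λ.1) ((λ.λ.0) ((λ.0) (λ.0)))
  [2] λ.0

Term B:
  start: (λ.0 (0 (λ.λ.0)) 0) (λ.0)
  [1] (λ.0) ((λ.0) (λ.λ.0)) (λ.0)
  [2] (λ.0) (λ.λ.0) (λ.0)
  [3] (λ.λ.0) (λ.0)
  [4] λ.0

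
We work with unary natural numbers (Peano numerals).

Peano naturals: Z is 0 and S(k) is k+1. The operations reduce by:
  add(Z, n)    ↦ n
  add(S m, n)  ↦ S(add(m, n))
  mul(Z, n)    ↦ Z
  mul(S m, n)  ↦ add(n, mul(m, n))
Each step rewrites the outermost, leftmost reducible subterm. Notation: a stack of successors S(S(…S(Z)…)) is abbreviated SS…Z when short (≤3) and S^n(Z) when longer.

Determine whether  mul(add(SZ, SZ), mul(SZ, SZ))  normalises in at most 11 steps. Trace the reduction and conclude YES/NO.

  start: mul(add(SZ, SZ), mul(SZ, SZ))
  →1  mul(S(add(Z, SZ)), mul(SZ, SZ))
  →2  add(mul(SZ, SZ), mul(add(Z, SZ), mul(SZ, SZ)))
  →3  add(add(SZ, mul(Z, SZ)), mul(add(Z, SZ), mul(SZ, SZ)))
  →4  add(S(add(Z, mul(Z, SZ))), mul(add(Z, SZ), mul(SZ, SZ)))
  →5  S(add(add(Z, mul(Z, SZ)), mul(add(Z, SZ), mul(SZ, SZ))))
  →6  S(add(mul(Z, SZ), mul(add(Z, SZ), mul(SZ, SZ))))
  →7  S(add(Z, mul(add(Z, SZ), mul(SZ, SZ))))
  →8  S(mul(add(Z, SZ), mul(SZ, SZ)))
  →9  S(mul(SZ, mul(SZ, SZ)))
  →10  S(add(mul(SZ, SZ), mul(Z, mul(SZ, SZ))))
  →11  S(add(add(SZ, mul(Z, SZ)), mul(Z, mul(SZ, SZ))))

Answer: NO — after 11 steps the term is S(add(add(SZ, mul(Z, SZ)), mul(Z, mul(SZ, SZ)))), not yet normal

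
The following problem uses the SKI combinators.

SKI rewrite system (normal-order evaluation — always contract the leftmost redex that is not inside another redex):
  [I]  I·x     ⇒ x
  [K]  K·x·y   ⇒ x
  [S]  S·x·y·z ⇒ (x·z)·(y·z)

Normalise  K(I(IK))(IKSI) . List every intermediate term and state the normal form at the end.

  start: K(I(IK))(IKSI)
  →1  I(IK)
  →2  IK
  →3  K

Answer: normal form = K  (in 3 steps)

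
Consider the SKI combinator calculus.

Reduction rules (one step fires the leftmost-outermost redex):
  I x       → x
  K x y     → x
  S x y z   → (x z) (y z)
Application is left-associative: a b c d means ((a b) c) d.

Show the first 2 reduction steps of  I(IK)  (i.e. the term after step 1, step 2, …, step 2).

  start: I(IK)
  →1  IK
  →2  K

Answer: after 2 steps: K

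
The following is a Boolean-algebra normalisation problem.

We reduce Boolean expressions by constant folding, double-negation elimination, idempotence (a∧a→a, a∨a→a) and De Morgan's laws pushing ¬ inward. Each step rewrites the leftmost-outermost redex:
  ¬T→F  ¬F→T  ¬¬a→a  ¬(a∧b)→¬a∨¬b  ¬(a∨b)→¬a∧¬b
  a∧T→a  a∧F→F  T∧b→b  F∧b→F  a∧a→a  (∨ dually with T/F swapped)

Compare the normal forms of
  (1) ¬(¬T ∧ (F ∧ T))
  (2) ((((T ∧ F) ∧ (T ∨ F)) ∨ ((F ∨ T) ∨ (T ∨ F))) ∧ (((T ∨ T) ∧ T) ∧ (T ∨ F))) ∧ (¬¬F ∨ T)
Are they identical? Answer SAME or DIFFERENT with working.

Answer: SAME — A ⇓ T, B ⇓ T

Derivation:
Term A:
  start: ¬(¬T ∧ (F ∧ T))
  step 1: ¬¬T ∨ ¬(F ∧ T)
  step 2: T ∨ ¬(F ∧ T)
  step 3: T

Term B:
  start: ((((T ∧ F) ∧ (T ∨ F)) ∨ ((F ∨ T) ∨ (T ∨ F))) ∧ (((T ∨ T) ∧ T) ∧ (T ∨ F))) ∧ (¬¬F ∨ T)
  step 1: (((F ∧ (T ∨ F)) ∨ ((F ∨ T) ∨ (T ∨ F))) ∧ (((T ∨ T) ∧ T) ∧ (T ∨ F))) ∧ (¬¬F ∨ T)
  step 2: ((F ∨ ((F ∨ T) ∨ (T ∨ F))) ∧ (((T ∨ T) ∧ T) ∧ (T ∨ F))) ∧ (¬¬F ∨ T)
  step 3: (((F ∨ T) ∨ (T ∨ F)) ∧ (((T ∨ T) ∧ T) ∧ (T ∨ F))) ∧ (¬¬F ∨ T)
  step 4: ((T ∨ (T ∨ F)) ∧ (((T ∨ T) ∧ T) ∧ (T ∨ F))) ∧ (¬¬F ∨ T)
  step 5: (T ∧ (((T ∨ T) ∧ T) ∧ (T ∨ F))) ∧ (¬¬F ∨ T)
  step 6: (((T ∨ T) ∧ T) ∧ (T ∨ F)) ∧ (¬¬F ∨ T)
  step 7: ((T ∨ T) ∧ (T ∨ F)) ∧ (¬¬F ∨ T)
  step 8: (T ∧ (T ∨ F)) ∧ (¬¬F ∨ T)
  step 9: (T ∨ F) ∧ (¬¬F ∨ T)
  step 10: T ∧ (¬¬F ∨ T)
  step 11: ¬¬F ∨ T
  step 12: T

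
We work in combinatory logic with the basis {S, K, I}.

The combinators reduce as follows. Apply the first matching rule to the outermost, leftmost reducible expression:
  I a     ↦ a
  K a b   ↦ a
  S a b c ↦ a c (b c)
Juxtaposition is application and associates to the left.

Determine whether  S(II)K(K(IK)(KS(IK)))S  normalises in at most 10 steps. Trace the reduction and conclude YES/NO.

  start: S(II)K(K(IK)(KS(IK)))S
  [1] II(K(IK)(KS(IK)))(K(K(IK)(KS(IK))))S
  [2] I(K(IK)(KS(IK)))(K(K(IK)(KS(IK))))S
  [3] K(IK)(KS(IK))(K(K(IK)(KS(IK))))S
  [4] IK(K(K(IK)(KS(IK))))S
  [5] K(K(K(IK)(KS(IK))))S
  [6] K(K(IK)(KS(IK)))
  [7] K(IK)
  [8] KK

Answer: YES — reaches normal form KK in 8 ≤ 10 steps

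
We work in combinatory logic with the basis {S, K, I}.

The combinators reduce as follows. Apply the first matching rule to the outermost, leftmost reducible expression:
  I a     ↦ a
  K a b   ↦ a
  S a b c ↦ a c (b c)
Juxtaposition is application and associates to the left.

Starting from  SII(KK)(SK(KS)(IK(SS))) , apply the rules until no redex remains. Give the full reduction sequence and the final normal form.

Answer: normal form = K(K(SS))  (in 6 steps)

Working:
  start: SII(KK)(SK(KS)(IK(SS)))
  →1  I(KK)(I(KK))(SK(KS)(IK(SS)))
  →2  KK(I(KK))(SK(KS)(IK(SS)))
  →3  K(SK(KS)(IK(SS)))
  →4  K(K(IK(SS))(KS(IK(SS))))
  →5  K(IK(SS))
  →6  K(K(SS))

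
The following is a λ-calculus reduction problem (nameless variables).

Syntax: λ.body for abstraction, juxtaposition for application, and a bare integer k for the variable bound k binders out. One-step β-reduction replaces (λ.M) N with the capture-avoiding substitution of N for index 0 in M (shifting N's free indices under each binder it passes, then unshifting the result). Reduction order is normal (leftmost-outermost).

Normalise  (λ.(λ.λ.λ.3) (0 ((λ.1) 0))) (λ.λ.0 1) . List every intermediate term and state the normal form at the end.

Answer: normal form = λ.λ.λ.λ.0 1  (in 2 steps)

Working:
  start: (λ.(λ.λ.λ.3) (0 ((λ.1) 0))) (λ.λ.0 1)
  [1] (λ.λ.λ.λ.λ.0 1) ((λ.λ.0 1) ((λ.λ.λ.0 1) (λ.λ.0 1)))
  [2] λ.λ.λ.λ.0 1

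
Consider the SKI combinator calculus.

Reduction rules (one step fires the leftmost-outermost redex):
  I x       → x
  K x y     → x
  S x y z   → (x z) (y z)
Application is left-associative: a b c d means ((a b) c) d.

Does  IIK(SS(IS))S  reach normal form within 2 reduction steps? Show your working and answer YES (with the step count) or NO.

  start: IIK(SS(IS))S
  step 1: IK(SS(IS))S
  step 2: K(SS(IS))S

Answer: NO — after 2 steps the term is K(SS(IS))S, not yet normal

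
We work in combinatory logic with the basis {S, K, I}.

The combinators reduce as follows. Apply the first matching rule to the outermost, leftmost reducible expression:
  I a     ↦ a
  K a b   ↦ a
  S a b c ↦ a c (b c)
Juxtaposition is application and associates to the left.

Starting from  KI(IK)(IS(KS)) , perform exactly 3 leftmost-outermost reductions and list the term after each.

Answer: after 3 steps: S(KS)

Reduction:
  start: KI(IK)(IS(KS))
  [1] I(IS(KS))
  [2] IS(KS)
  [3] S(KS)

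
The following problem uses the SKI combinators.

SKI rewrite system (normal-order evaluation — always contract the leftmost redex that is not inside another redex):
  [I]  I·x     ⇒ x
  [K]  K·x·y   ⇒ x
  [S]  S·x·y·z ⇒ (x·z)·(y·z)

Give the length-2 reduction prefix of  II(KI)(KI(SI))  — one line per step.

  start: II(KI)(KI(SI))
  →1  I(KI)(KI(SI))
  →2  KI(KI(SI))

Answer: after 2 steps: KI(KI(SI))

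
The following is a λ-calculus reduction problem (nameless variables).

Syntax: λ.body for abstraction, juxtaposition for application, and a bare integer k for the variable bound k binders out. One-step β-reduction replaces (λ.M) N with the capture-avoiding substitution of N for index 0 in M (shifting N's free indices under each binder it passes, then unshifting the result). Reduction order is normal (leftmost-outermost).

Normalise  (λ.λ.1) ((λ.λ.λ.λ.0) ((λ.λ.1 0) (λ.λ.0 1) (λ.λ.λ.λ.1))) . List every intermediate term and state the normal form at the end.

  start: (λ.λ.1) ((λ.λ.λ.λ.0) ((λ.λ.1 0) (λ.λ.0 1) (λ.λ.λ.λ.1)))
  [1] λ.(λ.λ.λ.λ.0) ((λ.λ.1 0) (λ.λ.0 1) (λ.λ.λ.λ.1))
  [2] λ.λ.λ.λ.0

Answer: normal form = λ.λ.λ.λ.0  (in 2 steps)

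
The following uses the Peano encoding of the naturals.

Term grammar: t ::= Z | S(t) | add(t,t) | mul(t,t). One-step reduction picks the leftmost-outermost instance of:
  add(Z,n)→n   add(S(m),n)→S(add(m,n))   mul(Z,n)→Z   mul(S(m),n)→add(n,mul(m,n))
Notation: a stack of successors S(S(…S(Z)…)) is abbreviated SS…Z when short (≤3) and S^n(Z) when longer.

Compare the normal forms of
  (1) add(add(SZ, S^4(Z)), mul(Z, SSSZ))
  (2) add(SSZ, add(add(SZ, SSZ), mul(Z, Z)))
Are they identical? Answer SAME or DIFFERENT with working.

Answer: SAME — A ⇓ S^5(Z), B ⇓ S^5(Z)

Working:
Term A:
  start: add(add(SZ, S^4(Z)), mul(Z, SSSZ))
  →1  add(S(add(Z, S^4(Z))), mul(Z, SSSZ))
  →2  S(add(add(Z, S^4(Z)), mul(Z, SSSZ)))
  →3  S(add(S^4(Z), mul(Z, SSSZ)))
  →4  S(S(add(SSSZ, mul(Z, SSSZ))))
  →5  S(S(S(add(SSZ, mul(Z, SSSZ)))))
  →6  S(S(S(S(add(SZ, mul(Z, SSSZ))))))
  →7  S(S(S(S(S(add(Z, mul(Z, SSSZ)))))))
  →8  S(S(S(S(S(mul(Z, SSSZ))))))
  →9  S^5(Z)

Term B:
  start: add(SSZ, add(add(SZ, SSZ), mul(Z, Z)))
  →1  S(add(SZ, add(add(SZ, SSZ), mul(Z, Z))))
  →2  S(S(add(Z, add(add(SZ, SSZ), mul(Z, Z)))))
  →3  S(S(add(add(SZ, SSZ), mul(Z, Z))))
  →4  S(S(add(S(add(Z, SSZ)), mul(Z, Z))))
  →5  S(S(S(add(add(Z, SSZ), mul(Z, Z)))))
  →6  S(S(S(add(SSZ, mul(Z, Z)))))
  →7  S(S(S(S(add(SZ, mul(Z, Z))))))
  →8  S(S(S(S(S(add(Z, mul(Z, Z)))))))
  →9  S(S(S(S(S(mul(Z, Z))))))
  →10  S^5(Z)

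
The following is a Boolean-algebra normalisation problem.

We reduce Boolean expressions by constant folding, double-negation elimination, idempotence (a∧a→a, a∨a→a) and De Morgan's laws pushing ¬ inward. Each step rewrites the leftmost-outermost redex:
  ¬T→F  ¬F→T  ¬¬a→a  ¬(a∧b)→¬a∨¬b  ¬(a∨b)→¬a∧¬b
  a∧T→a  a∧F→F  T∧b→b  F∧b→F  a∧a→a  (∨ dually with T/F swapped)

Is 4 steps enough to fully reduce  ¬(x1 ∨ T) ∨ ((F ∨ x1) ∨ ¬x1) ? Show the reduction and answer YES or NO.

  start: ¬(x1 ∨ T) ∨ ((F ∨ x1) ∨ ¬x1)
  →1  (¬x1 ∧ ¬T) ∨ ((F ∨ x1) ∨ ¬x1)
  →2  (¬x1 ∧ F) ∨ ((F ∨ x1) ∨ ¬x1)
  →3  F ∨ ((F ∨ x1) ∨ ¬x1)
  →4  (F ∨ x1) ∨ ¬x1

Answer: NO — after 4 steps the term is (F ∨ x1) ∨ ¬x1, not yet normal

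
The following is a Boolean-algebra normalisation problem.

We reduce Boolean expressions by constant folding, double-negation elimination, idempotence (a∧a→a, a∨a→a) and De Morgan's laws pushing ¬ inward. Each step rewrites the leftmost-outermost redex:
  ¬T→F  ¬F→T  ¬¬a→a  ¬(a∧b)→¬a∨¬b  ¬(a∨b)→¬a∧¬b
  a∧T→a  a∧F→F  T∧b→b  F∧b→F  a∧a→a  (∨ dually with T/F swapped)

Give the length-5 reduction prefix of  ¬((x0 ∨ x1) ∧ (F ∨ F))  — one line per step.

Answer: after 5 steps: (¬x0 ∧ ¬x1) ∨ T

Working:
  start: ¬((x0 ∨ x1) ∧ (F ∨ F))
  step 1: ¬(x0 ∨ x1) ∨ ¬(F ∨ F)
  step 2: (¬x0 ∧ ¬x1) ∨ ¬(F ∨ F)
  step 3: (¬x0 ∧ ¬x1) ∨ (¬F ∧ ¬F)
  step 4: (¬x0 ∧ ¬x1) ∨ ¬F
  step 5: (¬x0 ∧ ¬x1) ∨ T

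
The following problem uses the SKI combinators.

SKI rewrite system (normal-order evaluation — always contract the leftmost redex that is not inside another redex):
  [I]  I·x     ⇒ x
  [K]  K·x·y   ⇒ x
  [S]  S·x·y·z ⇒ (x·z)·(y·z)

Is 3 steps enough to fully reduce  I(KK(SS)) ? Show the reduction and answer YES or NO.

  start: I(KK(SS))
  [1] KK(SS)
  [2] K

Answer: YES — reaches normal form K in 2 ≤ 3 steps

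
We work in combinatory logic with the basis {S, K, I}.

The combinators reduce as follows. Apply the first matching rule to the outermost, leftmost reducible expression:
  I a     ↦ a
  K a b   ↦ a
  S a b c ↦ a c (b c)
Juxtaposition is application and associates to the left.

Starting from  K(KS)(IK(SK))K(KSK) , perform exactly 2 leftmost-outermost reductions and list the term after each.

Answer: after 2 steps: S(KSK)

Reduction:
  start: K(KS)(IK(SK))K(KSK)
  [1] KSK(KSK)
  [2] S(KSK)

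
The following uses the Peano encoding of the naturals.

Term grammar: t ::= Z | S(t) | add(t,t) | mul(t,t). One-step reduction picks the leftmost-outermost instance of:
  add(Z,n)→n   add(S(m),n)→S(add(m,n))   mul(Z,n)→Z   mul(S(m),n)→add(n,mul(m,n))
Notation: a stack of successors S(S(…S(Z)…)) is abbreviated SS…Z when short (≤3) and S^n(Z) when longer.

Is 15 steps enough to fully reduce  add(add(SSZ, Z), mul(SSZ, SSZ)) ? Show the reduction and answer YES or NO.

  start: add(add(SSZ, Z), mul(SSZ, SSZ))
  [1] add(S(add(SZ, Z)), mul(SSZ, SSZ))
  [2] S(add(add(SZ, Z), mul(SSZ, SSZ)))
  [3] S(add(S(add(Z, Z)), mul(SSZ, SSZ)))
  [4] S(S(add(add(Z, Z), mul(SSZ, SSZ))))
  [5] S(S(add(Z, mul(SSZ, SSZ))))
  [6] S(S(mul(SSZ, SSZ)))
  [7] S(S(add(SSZ, mul(SZ, SSZ))))
  [8] S(S(S(add(SZ, mul(SZ, SSZ)))))
  [9] S(S(S(S(add(Z, mul(SZ, SSZ))))))
  [10] S(S(S(S(mul(SZ, SSZ)))))
  [11] S(S(S(S(add(SSZ, mul(Z, SSZ))))))
  [12] S(S(S(S(S(add(SZ, mul(Z, SSZ)))))))
  [13] S(S(S(S(S(S(add(Z, mul(Z, SSZ))))))))
  [14] S(S(S(S(S(S(mul(Z, SSZ)))))))
  [15] S^6(Z)

Answer: YES — reaches normal form S^6(Z) in 15 ≤ 15 steps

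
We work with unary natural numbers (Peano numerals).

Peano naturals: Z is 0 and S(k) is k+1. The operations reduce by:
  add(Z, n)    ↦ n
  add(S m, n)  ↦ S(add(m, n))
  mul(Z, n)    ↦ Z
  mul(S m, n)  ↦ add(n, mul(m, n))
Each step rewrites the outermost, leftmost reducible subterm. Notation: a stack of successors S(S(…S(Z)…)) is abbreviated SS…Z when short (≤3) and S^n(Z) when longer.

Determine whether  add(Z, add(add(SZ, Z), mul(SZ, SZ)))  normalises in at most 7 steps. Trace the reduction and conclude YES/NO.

Answer: NO — after 7 steps the term is S(S(add(Z, mul(Z, SZ)))), not yet normal

Derivation:
  start: add(Z, add(add(SZ, Z), mul(SZ, SZ)))
  step 1: add(add(SZ, Z), mul(SZ, SZ))
  step 2: add(S(add(Z, Z)), mul(SZ, SZ))
  step 3: S(add(add(Z, Z), mul(SZ, SZ)))
  step 4: S(add(Z, mul(SZ, SZ)))
  step 5: S(mul(SZ, SZ))
  step 6: S(add(SZ, mul(Z, SZ)))
  step 7: S(S(add(Z, mul(Z, SZ))))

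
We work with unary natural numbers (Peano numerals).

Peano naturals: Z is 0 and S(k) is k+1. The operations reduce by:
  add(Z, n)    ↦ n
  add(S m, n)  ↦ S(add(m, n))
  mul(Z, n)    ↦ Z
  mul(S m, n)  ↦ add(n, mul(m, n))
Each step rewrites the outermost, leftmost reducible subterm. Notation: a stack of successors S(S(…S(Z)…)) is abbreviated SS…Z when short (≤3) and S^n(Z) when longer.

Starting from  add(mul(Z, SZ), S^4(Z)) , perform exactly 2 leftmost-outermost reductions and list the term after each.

Answer: after 2 steps: S^4(Z)

Derivation:
  start: add(mul(Z, SZ), S^4(Z))
  step 1: add(Z, S^4(Z))
  step 2: S^4(Z)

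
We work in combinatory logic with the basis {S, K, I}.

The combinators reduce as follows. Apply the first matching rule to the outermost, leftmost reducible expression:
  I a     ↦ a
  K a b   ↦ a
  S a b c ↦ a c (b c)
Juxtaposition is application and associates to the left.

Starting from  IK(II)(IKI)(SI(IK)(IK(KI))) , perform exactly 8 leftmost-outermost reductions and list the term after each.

Answer: after 8 steps: KI

Derivation:
  start: IK(II)(IKI)(SI(IK)(IK(KI)))
  [1] K(II)(IKI)(SI(IK)(IK(KI)))
  [2] II(SI(IK)(IK(KI)))
  [3] I(SI(IK)(IK(KI)))
  [4] SI(IK)(IK(KI))
  [5] I(IK(KI))(IK(IK(KI)))
  [6] IK(KI)(IK(IK(KI)))
  [7] K(KI)(IK(IK(KI)))
  [8] KI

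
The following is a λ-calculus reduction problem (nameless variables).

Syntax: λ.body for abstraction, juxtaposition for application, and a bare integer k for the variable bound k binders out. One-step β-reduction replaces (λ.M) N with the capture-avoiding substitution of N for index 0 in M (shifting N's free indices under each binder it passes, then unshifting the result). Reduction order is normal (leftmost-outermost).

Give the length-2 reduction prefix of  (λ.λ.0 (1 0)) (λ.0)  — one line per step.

  start: (λ.λ.0 (1 0)) (λ.0)
  →1  λ.0 ((λ.0) 0)
  →2  λ.0 0

Answer: after 2 steps: λ.0 0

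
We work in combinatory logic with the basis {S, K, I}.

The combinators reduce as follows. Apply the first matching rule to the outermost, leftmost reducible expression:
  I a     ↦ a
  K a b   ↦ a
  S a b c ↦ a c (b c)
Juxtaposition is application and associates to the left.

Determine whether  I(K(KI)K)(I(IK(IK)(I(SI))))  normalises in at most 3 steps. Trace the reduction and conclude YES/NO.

  start: I(K(KI)K)(I(IK(IK)(I(SI))))
  →1  K(KI)K(I(IK(IK)(I(SI))))
  →2  KI(I(IK(IK)(I(SI))))
  →3  I

Answer: YES — reaches normal form I in 3 ≤ 3 steps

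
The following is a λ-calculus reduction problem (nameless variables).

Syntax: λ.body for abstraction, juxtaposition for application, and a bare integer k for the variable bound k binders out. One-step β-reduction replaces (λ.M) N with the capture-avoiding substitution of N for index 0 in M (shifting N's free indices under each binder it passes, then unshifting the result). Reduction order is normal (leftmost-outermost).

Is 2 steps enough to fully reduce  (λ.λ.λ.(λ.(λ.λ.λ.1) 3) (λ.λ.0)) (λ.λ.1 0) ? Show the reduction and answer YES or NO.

Answer: NO — after 2 steps the term is λ.λ.(λ.λ.λ.1) (λ.λ.1 0), not yet normal

Reduction:
  start: (λ.λ.λ.(λ.(λ.λ.λ.1) 3) (λ.λ.0)) (λ.λ.1 0)
  step 1: λ.λ.(λ.(λ.λ.λ.1) (λ.λ.1 0)) (λ.λ.0)
  step 2: λ.λ.(λ.λ.λ.1) (λ.λ.1 0)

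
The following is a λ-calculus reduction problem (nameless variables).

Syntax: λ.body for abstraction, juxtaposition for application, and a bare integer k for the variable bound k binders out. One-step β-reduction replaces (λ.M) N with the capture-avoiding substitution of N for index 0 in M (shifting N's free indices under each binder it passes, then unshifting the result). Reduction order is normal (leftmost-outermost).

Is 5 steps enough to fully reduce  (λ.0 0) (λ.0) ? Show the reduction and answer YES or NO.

Answer: YES — reaches normal form λ.0 in 2 ≤ 5 steps

Working:
  start: (λ.0 0) (λ.0)
  [1] (λ.0) (λ.0)
  [2] λ.0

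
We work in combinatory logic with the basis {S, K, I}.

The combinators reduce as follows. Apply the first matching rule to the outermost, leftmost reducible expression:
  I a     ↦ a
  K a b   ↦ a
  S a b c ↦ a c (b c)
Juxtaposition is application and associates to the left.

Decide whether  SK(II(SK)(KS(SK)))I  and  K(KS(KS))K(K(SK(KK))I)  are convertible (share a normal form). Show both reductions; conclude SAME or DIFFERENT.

Term A:
  start: SK(II(SK)(KS(SK)))I
  step 1: KI(II(SK)(KS(SK))I)
  step 2: I

Term B:
  start: K(KS(KS))K(K(SK(KK))I)
  step 1: KS(KS)(K(SK(KK))I)
  step 2: S(K(SK(KK))I)
  step 3: S(SK(KK))

Answer: DIFFERENT — A ⇓ I, B ⇓ S(SK(KK))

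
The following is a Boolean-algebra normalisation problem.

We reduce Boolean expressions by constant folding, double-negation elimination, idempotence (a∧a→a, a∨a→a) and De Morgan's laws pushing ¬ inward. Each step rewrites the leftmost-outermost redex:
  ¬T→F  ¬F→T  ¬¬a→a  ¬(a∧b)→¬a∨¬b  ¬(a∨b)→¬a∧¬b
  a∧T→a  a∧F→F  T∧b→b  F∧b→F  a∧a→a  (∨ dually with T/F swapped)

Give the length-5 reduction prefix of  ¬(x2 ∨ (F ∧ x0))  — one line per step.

  start: ¬(x2 ∨ (F ∧ x0))
  [1] ¬x2 ∧ ¬(F ∧ x0)
  [2] ¬x2 ∧ (¬F ∨ ¬x0)
  [3] ¬x2 ∧ (T ∨ ¬x0)
  [4] ¬x2 ∧ T
  [5] ¬x2

Answer: after 5 steps: ¬x2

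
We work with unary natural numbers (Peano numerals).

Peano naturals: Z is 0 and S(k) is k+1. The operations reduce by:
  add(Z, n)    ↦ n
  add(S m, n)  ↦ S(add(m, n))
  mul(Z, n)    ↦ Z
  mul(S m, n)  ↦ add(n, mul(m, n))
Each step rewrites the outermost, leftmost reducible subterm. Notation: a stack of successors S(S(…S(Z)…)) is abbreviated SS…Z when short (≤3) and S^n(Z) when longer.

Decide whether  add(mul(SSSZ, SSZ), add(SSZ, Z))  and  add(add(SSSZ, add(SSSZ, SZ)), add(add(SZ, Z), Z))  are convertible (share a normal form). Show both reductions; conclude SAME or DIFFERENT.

Answer: SAME — A ⇓ S^8(Z), B ⇓ S^8(Z)

Derivation:
Term A:
  start: add(mul(SSSZ, SSZ), add(SSZ, Z))
  →1  add(add(SSZ, mul(SSZ, SSZ)), add(SSZ, Z))
  →2  add(S(add(SZ, mul(SSZ, SSZ))), add(SSZ, Z))
  →3  S(add(add(SZ, mul(SSZ, SSZ)), add(SSZ, Z)))
  →4  S(add(S(add(Z, mul(SSZ, SSZ))), add(SSZ, Z)))
  →5  S(S(add(add(Z, mul(SSZ, SSZ)), add(SSZ, Z))))
  →6  S(S(add(mul(SSZ, SSZ), add(SSZ, Z))))
  →7  S(S(add(add(SSZ, mul(SZ, SSZ)), add(SSZ, Z))))
  →8  S(S(add(S(add(SZ, mul(SZ, SSZ))), add(SSZ, Z))))
  →9  S(S(S(add(add(SZ, mul(SZ, SSZ)), add(SSZ, Z)))))
  →10  S(S(S(add(S(add(Z, mul(SZ, SSZ))), add(SSZ, Z)))))
  →11  S(S(S(S(add(add(Z, mul(SZ, SSZ)), add(SSZ, Z))))))
  →12  S(S(S(S(add(mul(SZ, SSZ), add(SSZ, Z))))))
  →13  S(S(S(S(add(add(SSZ, mul(Z, SSZ)), add(SSZ, Z))))))
  →14  S(S(S(S(add(S(add(SZ, mul(Z, SSZ))), add(SSZ, Z))))))
  →15  S(S(S(S(S(add(add(SZ, mul(Z, SSZ)), add(SSZ, Z)))))))
  →16  S(S(S(S(S(add(S(add(Z, mul(Z, SSZ))), add(SSZ, Z)))))))
  →17  S(S(S(S(S(S(add(add(Z, mul(Z, SSZ)), add(SSZ, Z))))))))
  →18  S(S(S(S(S(S(add(mul(Z, SSZ), add(SSZ, Z))))))))
  →19  S(S(S(S(S(S(add(Z, add(SSZ, Z))))))))
  →20  S(S(S(S(S(S(add(SSZ, Z)))))))
  →21  S(S(S(S(S(S(S(add(SZ, Z))))))))
  →22  S(S(S(S(S(S(S(S(add(Z, Z)))))))))
  →23  S^8(Z)

Term B:
  start: add(add(SSSZ, add(SSSZ, SZ)), add(add(SZ, Z), Z))
  →1  add(S(add(SSZ, add(SSSZ, SZ))), add(add(SZ, Z), Z))
  →2  S(add(add(SSZ, add(SSSZ, SZ)), add(add(SZ, Z), Z)))
  →3  S(add(S(add(SZ, add(SSSZ, SZ))), add(add(SZ, Z), Z)))
  →4  S(S(add(add(SZ, add(SSSZ, SZ)), add(add(SZ, Z), Z))))
  →5  S(S(add(S(add(Z, add(SSSZ, SZ))), add(add(SZ, Z), Z))))
  →6  S(S(S(add(add(Z, add(SSSZ, SZ)), add(add(SZ, Z), Z)))))
  →7  S(S(S(add(add(SSSZ, SZ), add(add(SZ, Z), Z)))))
  →8  S(S(S(add(S(add(SSZ, SZ)), add(add(SZ, Z), Z)))))
  →9  S(S(S(S(add(add(SSZ, SZ), add(add(SZ, Z), Z))))))
  →10  S(S(S(S(add(S(add(SZ, SZ)), add(add(SZ, Z), Z))))))
  →11  S(S(S(S(S(add(add(SZ, SZ), add(add(SZ, Z), Z)))))))
  →12  S(S(S(S(S(add(S(add(Z, SZ)), add(add(SZ, Z), Z)))))))
  →13  S(S(S(S(S(S(add(add(Z, SZ), add(add(SZ, Z), Z))))))))
  →14  S(S(S(S(S(S(add(SZ, add(add(SZ, Z), Z))))))))
  →15  S(S(S(S(S(S(S(add(Z, add(add(SZ, Z), Z)))))))))
  →16  S(S(S(S(S(S(S(add(add(SZ, Z), Z))))))))
  →17  S(S(S(S(S(S(S(add(S(add(Z, Z)), Z))))))))
  →18  S(S(S(S(S(S(S(S(add(add(Z, Z), Z)))))))))
  →19  S(S(S(S(S(S(S(S(add(Z, Z)))))))))
  →20  S^8(Z)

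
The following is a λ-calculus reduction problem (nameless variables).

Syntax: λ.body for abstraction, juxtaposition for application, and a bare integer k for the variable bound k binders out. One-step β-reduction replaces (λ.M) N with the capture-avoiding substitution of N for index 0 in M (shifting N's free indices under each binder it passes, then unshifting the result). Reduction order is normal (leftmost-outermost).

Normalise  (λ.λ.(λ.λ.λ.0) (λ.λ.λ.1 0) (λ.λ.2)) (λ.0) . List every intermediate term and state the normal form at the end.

  start: (λ.λ.(λ.λ.λ.0) (λ.λ.λ.1 0) (λ.λ.2)) (λ.0)
  →1  λ.(λ.λ.λ.0) (λ.λ.λ.1 0) (λ.λ.2)
  →2  λ.(λ.λ.0) (λ.λ.2)
  →3  λ.λ.0

Answer: normal form = λ.λ.0  (in 3 steps)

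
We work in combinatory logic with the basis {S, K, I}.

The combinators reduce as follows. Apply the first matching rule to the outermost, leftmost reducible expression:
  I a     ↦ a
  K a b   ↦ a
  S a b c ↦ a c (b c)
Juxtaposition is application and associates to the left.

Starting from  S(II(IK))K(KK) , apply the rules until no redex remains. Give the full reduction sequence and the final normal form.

  start: S(II(IK))K(KK)
  [1] II(IK)(KK)(K(KK))
  [2] I(IK)(KK)(K(KK))
  [3] IK(KK)(K(KK))
  [4] K(KK)(K(KK))
  [5] KK

Answer: normal form = KK  (in 5 steps)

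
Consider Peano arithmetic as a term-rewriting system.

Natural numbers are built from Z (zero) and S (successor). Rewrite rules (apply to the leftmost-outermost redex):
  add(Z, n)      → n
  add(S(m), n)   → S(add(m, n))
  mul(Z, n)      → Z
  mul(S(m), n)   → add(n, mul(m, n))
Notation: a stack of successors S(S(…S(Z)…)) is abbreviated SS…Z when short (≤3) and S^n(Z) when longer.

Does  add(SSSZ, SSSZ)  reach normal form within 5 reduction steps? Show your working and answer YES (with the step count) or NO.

  start: add(SSSZ, SSSZ)
  step 1: S(add(SSZ, SSSZ))
  step 2: S(S(add(SZ, SSSZ)))
  step 3: S(S(S(add(Z, SSSZ))))
  step 4: S^6(Z)

Answer: YES — reaches normal form S^6(Z) in 4 ≤ 5 steps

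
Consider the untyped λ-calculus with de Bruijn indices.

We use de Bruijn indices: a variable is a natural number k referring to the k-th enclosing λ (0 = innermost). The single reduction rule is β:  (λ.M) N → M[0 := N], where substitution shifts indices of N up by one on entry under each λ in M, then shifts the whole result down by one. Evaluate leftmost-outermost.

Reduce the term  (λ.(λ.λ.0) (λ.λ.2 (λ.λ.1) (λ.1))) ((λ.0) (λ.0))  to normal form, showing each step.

Answer: normal form = λ.0  (in 2 steps)

Derivation:
  start: (λ.(λ.λ.0) (λ.λ.2 (λ.λ.1) (λ.1))) ((λ.0) (λ.0))
  →1  (λ.λ.0) (λ.λ.(λ.0) (λ.0) (λ.λ.1) (λ.1))
  →2  λ.0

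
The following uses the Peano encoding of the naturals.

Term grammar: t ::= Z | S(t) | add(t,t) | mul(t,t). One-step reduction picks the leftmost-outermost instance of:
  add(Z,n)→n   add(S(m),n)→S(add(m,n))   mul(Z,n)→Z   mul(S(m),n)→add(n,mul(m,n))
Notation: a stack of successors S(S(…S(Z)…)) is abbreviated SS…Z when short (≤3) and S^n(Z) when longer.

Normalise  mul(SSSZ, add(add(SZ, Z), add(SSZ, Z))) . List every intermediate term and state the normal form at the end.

  start: mul(SSSZ, add(add(SZ, Z), add(SSZ, Z)))
  →1  add(add(add(SZ, Z), add(SSZ, Z)), mul(SSZ, add(add(SZ, Z), add(SSZ, Z))))
  →2  add(add(S(add(Z, Z)), add(SSZ, Z)), mul(SSZ, add(add(SZ, Z), add(SSZ, Z))))
  →3  add(S(add(add(Z, Z), add(SSZ, Z))), mul(SSZ, add(add(SZ, Z), add(SSZ, Z))))
  →4  S(add(add(add(Z, Z), add(SSZ, Z)), mul(SSZ, add(add(SZ, Z), add(SSZ, Z)))))
  →5  S(add(add(Z, add(SSZ, Z)), mul(SSZ, add(add(SZ, Z), add(SSZ, Z)))))
  →6  S(add(add(SSZ, Z), mul(SSZ, add(add(SZ, Z), add(SSZ, Z)))))
  →7  S(add(S(add(SZ, Z)), mul(SSZ, add(add(SZ, Z), add(SSZ, Z)))))
  →8  S(S(add(add(SZ, Z), mul(SSZ, add(add(SZ, Z), add(SSZ, Z))))))
  →9  S(S(add(S(add(Z, Z)), mul(SSZ, add(add(SZ, Z), add(SSZ, Z))))))
  →10  S(S(S(add(add(Z, Z), mul(SSZ, add(add(SZ, Z), add(SSZ, Z)))))))
  →11  S(S(S(add(Z, mul(SSZ, add(add(SZ, Z), add(SSZ, Z)))))))
  →12  S(S(S(mul(SSZ, add(add(SZ, Z), add(SSZ, Z))))))
  →13  S(S(S(add(add(add(SZ, Z), add(SSZ, Z)), mul(SZ, add(add(SZ, Z), add(SSZ, Z)))))))
  →14  S(S(S(add(add(S(add(Z, Z)), add(SSZ, Z)), mul(SZ, add(add(SZ, Z), add(SSZ, Z)))))))
  →15  S(S(S(add(S(add(add(Z, Z), add(SSZ, Z))), mul(SZ, add(add(SZ, Z), add(SSZ, Z)))))))
  →16  S(S(S(S(add(add(add(Z, Z), add(SSZ, Z)), mul(SZ, add(add(SZ, Z), add(SSZ, Z))))))))
  →17  S(S(S(S(add(add(Z, add(SSZ, Z)), mul(SZ, add(add(SZ, Z), add(SSZ, Z))))))))
  →18  S(S(S(S(add(add(SSZ, Z), mul(SZ, add(add(SZ, Z), add(SSZ, Z))))))))
  →19  S(S(S(S(add(S(add(SZ, Z)), mul(SZ, add(add(SZ, Z), add(SSZ, Z))))))))
  →20  S(S(S(S(S(add(add(SZ, Z), mul(SZ, add(add(SZ, Z), add(SSZ, Z)))))))))
  →21  S(S(S(S(S(add(S(add(Z, Z)), mul(SZ, add(add(SZ, Z), add(SSZ, Z)))))))))
  →22  S(S(S(S(S(S(add(add(Z, Z), mul(SZ, add(add(SZ, Z), add(SSZ, Z))))))))))
  →23  S(S(S(S(S(S(add(Z, mul(SZ, add(add(SZ, Z), add(SSZ, Z))))))))))
  →24  S(S(S(S(S(S(mul(SZ, add(add(SZ, Z), add(SSZ, Z)))))))))
  →25  S(S(S(S(S(S(add(add(add(SZ, Z), add(SSZ, Z)), mul(Z, add(add(SZ, Z), add(SSZ, Z))))))))))
  →26  S(S(S(S(S(S(add(add(S(add(Z, Z)), add(SSZ, Z)), mul(Z, add(add(SZ, Z), add(SSZ, Z))))))))))
  →27  S(S(S(S(S(S(add(S(add(add(Z, Z), add(SSZ, Z))), mul(Z, add(add(SZ, Z), add(SSZ, Z))))))))))
  →28  S(S(S(S(S(S(S(add(add(add(Z, Z), add(SSZ, Z)), mul(Z, add(add(SZ, Z), add(SSZ, Z)))))))))))
  →29  S(S(S(S(S(S(S(add(add(Z, add(SSZ, Z)), mul(Z, add(add(SZ, Z), add(SSZ, Z)))))))))))
  →30  S(S(S(S(S(S(S(add(add(SSZ, Z), mul(Z, add(add(SZ, Z), add(SSZ, Z)))))))))))
  →31  S(S(S(S(S(S(S(add(S(add(SZ, Z)), mul(Z, add(add(SZ, Z), add(SSZ, Z)))))))))))
  →32  S(S(S(S(S(S(S(S(add(add(SZ, Z), mul(Z, add(add(SZ, Z), add(SSZ, Z))))))))))))
  →33  S(S(S(S(S(S(S(S(add(S(add(Z, Z)), mul(Z, add(add(SZ, Z), add(SSZ, Z))))))))))))
  →34  S(S(S(S(S(S(S(S(S(add(add(Z, Z), mul(Z, add(add(SZ, Z), add(SSZ, Z)))))))))))))
  →35  S(S(S(S(S(S(S(S(S(add(Z, mul(Z, add(add(SZ, Z), add(SSZ, Z)))))))))))))
  →36  S(S(S(S(S(S(S(S(S(mul(Z, add(add(SZ, Z), add(SSZ, Z))))))))))))
  →37  S^9(Z)

Answer: normal form = S^9(Z)  (in 37 steps)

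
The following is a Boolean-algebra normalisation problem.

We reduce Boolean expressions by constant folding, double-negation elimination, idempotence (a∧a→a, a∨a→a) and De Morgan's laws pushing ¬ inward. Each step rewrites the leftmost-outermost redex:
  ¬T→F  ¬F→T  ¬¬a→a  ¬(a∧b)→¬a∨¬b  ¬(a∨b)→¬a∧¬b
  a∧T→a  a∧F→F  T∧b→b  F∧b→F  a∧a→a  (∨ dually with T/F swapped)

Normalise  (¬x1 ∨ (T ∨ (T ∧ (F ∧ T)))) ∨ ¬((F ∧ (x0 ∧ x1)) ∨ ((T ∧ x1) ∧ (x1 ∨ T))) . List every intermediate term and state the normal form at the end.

Answer: normal form = T  (in 3 steps)

Reduction:
  start: (¬x1 ∨ (T ∨ (T ∧ (F ∧ T)))) ∨ ¬((F ∧ (x0 ∧ x1)) ∨ ((T ∧ x1) ∧ (x1 ∨ T)))
  step 1: (¬x1 ∨ T) ∨ ¬((F ∧ (x0 ∧ x1)) ∨ ((T ∧ x1) ∧ (x1 ∨ T)))
  step 2: T ∨ ¬((F ∧ (x0 ∧ x1)) ∨ ((T ∧ x1) ∧ (x1 ∨ T)))
  step 3: T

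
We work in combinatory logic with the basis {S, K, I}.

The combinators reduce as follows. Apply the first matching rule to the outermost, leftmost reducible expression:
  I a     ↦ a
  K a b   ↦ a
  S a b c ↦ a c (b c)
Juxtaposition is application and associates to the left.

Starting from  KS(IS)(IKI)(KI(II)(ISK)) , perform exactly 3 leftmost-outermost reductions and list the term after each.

Answer: after 3 steps: S(KI)(I(ISK))

Reduction:
  start: KS(IS)(IKI)(KI(II)(ISK))
  →1  S(IKI)(KI(II)(ISK))
  →2  S(KI)(KI(II)(ISK))
  →3  S(KI)(I(ISK))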